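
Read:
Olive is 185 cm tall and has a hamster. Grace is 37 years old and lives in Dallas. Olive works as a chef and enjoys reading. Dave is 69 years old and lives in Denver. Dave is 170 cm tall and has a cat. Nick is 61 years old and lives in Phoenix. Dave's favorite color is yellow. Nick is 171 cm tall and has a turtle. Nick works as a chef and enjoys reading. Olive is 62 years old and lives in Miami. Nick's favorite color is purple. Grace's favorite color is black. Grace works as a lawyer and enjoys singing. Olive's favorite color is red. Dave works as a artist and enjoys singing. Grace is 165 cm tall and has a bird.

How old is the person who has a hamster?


Person with hamster is Olive, age 62

62


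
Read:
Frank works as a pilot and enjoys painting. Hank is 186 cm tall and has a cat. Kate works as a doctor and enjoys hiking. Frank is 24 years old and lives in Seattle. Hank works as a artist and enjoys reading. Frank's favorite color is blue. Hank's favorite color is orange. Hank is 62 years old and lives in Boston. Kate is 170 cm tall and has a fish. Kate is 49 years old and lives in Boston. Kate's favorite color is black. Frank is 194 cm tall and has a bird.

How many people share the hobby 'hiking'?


Count: 1

1


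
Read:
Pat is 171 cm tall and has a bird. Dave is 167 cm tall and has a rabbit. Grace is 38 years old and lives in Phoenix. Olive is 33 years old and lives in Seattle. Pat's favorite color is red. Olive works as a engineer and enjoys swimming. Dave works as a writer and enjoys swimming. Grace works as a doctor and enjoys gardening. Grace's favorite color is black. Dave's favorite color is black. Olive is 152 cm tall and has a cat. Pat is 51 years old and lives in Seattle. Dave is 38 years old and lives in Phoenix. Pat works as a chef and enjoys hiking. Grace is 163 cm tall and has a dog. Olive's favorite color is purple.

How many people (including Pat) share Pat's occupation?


Pat is a chef. Count = 1

1


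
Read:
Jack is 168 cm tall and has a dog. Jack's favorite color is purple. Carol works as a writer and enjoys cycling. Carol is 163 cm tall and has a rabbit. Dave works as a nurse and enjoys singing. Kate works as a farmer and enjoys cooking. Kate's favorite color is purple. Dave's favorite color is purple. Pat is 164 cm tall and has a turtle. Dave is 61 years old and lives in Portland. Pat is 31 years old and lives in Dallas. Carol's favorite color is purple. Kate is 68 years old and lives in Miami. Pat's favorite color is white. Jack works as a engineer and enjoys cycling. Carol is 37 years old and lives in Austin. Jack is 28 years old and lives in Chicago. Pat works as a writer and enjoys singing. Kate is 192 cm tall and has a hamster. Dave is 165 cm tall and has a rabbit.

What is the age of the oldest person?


Oldest: Kate at 68

68


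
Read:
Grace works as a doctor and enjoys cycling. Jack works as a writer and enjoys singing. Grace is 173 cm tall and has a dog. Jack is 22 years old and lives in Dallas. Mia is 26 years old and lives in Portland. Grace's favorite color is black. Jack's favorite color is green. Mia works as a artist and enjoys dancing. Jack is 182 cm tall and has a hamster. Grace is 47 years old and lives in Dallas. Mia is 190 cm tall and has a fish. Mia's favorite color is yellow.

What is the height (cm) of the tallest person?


Tallest: Mia at 190 cm

190


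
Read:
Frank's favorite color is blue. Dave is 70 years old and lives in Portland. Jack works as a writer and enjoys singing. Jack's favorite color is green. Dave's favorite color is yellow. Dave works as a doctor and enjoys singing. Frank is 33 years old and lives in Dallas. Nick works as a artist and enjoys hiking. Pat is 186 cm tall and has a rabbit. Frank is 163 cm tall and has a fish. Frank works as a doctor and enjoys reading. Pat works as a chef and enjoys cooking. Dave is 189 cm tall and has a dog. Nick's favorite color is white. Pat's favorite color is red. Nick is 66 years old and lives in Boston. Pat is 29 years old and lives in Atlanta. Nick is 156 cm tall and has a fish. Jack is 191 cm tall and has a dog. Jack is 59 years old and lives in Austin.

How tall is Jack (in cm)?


Jack is 191 cm tall

191


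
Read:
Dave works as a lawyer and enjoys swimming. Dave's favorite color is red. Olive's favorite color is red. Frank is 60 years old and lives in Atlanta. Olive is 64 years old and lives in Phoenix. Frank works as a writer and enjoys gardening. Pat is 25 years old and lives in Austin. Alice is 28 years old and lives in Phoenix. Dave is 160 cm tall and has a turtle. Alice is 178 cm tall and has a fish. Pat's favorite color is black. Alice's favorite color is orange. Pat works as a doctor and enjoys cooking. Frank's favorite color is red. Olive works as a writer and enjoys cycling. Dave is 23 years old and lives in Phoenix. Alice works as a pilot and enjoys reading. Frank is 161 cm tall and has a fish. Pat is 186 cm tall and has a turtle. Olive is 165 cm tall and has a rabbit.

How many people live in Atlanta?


Count in Atlanta: 1

1


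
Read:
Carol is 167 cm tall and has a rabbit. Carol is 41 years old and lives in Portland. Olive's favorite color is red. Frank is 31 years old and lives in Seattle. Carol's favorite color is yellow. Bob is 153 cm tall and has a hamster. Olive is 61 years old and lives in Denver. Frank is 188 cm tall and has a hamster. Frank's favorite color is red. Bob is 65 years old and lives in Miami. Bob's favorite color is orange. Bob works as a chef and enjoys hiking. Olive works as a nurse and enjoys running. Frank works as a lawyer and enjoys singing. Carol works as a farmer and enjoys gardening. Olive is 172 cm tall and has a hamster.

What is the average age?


Sum=198, n=4, avg=49.5

49.5


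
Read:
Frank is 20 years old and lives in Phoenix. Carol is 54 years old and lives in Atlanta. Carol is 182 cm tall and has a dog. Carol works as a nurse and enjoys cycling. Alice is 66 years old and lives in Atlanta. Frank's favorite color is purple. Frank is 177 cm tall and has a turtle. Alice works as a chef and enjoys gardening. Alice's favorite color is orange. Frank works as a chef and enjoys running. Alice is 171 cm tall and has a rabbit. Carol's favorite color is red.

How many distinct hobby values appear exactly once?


Unique hobby values: 3

3


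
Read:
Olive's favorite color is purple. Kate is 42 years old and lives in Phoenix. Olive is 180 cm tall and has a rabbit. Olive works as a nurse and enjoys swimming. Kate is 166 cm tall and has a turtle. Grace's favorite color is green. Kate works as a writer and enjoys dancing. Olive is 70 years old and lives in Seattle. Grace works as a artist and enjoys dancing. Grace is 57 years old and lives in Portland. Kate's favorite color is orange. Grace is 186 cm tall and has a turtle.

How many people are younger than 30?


Filter: 0

0


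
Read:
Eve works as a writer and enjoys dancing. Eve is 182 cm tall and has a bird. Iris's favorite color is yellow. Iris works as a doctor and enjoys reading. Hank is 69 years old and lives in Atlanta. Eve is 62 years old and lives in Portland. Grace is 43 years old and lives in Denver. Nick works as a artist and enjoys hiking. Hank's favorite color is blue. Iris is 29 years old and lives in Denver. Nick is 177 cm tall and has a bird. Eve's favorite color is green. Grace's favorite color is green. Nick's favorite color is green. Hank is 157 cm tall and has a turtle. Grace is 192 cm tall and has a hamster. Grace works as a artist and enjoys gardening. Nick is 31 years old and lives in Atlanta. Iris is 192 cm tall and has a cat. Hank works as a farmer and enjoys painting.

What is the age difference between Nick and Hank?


|31 - 69| = 38

38


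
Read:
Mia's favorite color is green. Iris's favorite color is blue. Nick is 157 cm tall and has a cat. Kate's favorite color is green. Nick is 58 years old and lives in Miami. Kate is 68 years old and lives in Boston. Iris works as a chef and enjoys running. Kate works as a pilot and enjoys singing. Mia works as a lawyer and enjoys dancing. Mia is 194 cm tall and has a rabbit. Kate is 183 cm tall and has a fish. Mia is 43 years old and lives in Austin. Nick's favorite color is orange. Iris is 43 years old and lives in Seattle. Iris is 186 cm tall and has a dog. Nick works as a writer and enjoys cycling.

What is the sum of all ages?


58+43+43+68 = 212

212


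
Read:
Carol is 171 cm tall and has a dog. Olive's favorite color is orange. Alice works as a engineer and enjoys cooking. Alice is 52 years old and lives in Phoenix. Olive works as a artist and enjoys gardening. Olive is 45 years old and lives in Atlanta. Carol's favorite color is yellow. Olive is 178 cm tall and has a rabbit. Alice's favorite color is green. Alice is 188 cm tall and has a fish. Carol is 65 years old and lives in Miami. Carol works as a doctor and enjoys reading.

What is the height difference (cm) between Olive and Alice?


|178 - 188| = 10

10


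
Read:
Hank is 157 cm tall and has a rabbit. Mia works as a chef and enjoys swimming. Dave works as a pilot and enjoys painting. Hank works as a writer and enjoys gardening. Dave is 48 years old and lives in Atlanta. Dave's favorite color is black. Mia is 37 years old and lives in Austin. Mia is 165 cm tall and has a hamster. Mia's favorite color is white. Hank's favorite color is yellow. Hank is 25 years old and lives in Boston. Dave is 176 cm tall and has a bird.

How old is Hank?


Hank is 25 years old

25


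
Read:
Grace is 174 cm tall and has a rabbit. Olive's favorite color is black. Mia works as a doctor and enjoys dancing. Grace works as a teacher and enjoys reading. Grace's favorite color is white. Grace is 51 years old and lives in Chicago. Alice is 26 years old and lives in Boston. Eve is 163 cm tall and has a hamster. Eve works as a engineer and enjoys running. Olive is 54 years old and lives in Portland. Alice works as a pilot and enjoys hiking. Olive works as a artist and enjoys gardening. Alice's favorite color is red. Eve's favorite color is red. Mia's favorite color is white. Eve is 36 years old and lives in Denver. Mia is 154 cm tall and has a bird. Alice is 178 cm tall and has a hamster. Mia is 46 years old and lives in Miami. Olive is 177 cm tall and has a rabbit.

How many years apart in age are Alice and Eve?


26 vs 36, diff = 10

10


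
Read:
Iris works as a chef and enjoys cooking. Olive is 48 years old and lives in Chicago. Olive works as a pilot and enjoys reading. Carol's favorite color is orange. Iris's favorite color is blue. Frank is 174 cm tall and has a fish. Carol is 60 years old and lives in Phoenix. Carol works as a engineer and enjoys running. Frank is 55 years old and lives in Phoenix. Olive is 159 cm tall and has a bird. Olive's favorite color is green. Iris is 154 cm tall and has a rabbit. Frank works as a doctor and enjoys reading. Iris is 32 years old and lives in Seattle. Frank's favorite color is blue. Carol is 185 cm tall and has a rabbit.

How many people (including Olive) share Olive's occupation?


Olive is a pilot. Count = 1

1


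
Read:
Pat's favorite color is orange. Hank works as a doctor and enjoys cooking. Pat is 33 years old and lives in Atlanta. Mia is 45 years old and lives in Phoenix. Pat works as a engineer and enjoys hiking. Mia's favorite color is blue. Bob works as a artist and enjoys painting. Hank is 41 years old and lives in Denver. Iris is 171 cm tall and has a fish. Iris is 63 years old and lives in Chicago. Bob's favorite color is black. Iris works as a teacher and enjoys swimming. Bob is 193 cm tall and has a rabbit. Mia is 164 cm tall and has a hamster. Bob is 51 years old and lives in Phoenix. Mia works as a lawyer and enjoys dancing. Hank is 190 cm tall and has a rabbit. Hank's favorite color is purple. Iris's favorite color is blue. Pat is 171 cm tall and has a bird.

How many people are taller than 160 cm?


Taller than 160: 5

5


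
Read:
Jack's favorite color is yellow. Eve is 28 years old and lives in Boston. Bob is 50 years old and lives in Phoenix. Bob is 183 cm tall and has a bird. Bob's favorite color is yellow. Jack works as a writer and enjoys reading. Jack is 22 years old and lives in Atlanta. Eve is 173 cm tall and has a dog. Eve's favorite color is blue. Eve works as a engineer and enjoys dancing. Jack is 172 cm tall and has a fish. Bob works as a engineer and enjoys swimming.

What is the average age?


Sum=100, n=3, avg=33.33

33.33


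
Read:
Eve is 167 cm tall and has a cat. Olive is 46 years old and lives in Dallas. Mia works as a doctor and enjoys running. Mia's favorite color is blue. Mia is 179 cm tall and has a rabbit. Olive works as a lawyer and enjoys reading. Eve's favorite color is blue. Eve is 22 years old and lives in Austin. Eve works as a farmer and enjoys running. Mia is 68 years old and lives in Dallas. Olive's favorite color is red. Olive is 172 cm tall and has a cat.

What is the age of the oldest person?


Oldest: Mia at 68

68


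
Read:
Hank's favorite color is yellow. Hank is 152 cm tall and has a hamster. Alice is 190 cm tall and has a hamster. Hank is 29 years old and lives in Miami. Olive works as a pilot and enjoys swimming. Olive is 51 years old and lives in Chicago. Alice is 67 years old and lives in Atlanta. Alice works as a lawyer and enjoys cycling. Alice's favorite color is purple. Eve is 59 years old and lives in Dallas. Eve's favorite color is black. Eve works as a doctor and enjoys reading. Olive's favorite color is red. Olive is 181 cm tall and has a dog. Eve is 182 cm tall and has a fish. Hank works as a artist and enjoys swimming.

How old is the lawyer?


The lawyer is Alice, age 67

67


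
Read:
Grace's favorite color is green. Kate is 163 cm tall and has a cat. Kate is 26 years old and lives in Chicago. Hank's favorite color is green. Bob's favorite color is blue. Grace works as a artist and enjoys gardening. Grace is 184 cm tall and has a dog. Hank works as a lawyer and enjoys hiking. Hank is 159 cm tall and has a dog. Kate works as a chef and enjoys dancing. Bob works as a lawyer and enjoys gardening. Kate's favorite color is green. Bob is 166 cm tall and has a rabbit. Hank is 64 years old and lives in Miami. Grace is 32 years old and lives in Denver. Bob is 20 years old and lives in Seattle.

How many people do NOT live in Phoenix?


Not in Phoenix: 4

4


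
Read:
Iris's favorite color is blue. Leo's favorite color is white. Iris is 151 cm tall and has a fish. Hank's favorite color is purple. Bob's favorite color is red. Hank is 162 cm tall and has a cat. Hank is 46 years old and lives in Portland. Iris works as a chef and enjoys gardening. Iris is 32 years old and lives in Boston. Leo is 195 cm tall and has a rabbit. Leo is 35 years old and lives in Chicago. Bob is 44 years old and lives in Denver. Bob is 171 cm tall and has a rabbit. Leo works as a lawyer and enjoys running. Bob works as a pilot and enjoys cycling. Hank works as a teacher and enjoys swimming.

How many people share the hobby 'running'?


Count: 1

1


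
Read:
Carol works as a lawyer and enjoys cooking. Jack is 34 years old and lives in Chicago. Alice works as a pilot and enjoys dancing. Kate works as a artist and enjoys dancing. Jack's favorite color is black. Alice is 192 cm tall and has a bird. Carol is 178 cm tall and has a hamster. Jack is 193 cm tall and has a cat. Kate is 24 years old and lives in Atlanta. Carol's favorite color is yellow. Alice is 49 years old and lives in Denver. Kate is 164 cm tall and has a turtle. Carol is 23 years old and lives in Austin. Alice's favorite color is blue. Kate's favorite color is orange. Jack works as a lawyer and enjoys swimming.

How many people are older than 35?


Filter: 1

1


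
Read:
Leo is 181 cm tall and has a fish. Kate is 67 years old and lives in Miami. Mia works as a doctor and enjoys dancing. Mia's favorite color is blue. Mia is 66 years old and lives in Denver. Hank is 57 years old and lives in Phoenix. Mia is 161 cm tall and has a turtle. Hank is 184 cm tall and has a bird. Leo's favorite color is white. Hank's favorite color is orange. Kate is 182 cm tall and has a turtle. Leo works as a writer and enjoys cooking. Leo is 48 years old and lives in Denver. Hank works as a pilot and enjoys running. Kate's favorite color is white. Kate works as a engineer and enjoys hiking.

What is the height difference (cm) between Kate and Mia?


|182 - 161| = 21

21


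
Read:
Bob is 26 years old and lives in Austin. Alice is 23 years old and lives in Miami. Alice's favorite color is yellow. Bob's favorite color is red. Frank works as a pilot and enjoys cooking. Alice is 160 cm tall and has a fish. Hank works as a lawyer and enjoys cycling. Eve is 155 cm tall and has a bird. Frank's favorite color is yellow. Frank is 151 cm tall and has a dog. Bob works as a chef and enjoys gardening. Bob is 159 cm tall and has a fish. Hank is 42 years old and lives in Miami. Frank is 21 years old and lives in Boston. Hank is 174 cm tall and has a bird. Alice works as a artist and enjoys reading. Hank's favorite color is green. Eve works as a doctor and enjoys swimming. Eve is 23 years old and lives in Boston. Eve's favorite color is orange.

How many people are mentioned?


People: Hank, Frank, Eve, Bob, Alice. Count = 5

5


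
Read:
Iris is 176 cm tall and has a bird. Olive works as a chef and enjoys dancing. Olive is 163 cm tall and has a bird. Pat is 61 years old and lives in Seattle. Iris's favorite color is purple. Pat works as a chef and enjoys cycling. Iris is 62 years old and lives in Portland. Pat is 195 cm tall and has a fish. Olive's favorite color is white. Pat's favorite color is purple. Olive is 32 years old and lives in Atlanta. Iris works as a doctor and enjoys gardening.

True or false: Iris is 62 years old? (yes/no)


Iris is actually 62. yes

yes


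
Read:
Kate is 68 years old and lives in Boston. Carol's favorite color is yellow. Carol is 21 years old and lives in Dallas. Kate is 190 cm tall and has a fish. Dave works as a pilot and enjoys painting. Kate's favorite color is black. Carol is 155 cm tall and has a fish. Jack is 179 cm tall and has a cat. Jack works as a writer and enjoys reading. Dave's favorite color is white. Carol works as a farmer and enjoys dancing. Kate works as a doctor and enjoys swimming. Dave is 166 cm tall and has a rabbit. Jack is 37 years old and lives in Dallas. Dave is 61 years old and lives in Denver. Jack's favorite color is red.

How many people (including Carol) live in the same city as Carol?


Carol lives in Dallas. Count = 2

2


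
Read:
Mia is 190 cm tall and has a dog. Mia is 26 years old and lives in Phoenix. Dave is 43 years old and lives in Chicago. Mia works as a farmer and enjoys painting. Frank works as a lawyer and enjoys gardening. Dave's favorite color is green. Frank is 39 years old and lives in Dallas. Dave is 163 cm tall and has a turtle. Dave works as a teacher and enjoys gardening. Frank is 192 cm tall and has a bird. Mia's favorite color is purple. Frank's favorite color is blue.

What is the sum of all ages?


39+26+43 = 108

108


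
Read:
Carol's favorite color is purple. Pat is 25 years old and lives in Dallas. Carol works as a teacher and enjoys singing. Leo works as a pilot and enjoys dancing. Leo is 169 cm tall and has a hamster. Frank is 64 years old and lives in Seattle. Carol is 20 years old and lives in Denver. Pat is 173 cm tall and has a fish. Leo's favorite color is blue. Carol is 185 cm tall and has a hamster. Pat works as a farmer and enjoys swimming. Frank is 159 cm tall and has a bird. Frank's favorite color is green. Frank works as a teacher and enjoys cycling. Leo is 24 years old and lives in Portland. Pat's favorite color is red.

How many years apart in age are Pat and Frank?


25 vs 64, diff = 39

39


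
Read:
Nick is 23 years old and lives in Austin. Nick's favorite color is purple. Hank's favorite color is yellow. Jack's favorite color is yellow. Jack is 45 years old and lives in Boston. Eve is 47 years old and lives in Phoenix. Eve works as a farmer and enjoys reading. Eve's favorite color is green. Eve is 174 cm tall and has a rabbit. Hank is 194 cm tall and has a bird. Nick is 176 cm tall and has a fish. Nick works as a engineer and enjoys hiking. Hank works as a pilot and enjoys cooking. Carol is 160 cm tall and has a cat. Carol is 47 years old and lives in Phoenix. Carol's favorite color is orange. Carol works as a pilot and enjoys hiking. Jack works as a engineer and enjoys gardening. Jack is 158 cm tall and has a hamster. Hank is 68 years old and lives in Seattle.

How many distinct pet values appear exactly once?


Unique pet values: 5

5


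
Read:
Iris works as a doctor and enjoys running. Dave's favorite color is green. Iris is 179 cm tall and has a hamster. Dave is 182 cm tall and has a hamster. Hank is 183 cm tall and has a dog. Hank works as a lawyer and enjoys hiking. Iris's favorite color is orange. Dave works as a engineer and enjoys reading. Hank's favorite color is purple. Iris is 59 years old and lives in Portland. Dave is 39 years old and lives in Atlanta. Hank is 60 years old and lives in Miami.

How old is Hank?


Hank is 60 years old

60


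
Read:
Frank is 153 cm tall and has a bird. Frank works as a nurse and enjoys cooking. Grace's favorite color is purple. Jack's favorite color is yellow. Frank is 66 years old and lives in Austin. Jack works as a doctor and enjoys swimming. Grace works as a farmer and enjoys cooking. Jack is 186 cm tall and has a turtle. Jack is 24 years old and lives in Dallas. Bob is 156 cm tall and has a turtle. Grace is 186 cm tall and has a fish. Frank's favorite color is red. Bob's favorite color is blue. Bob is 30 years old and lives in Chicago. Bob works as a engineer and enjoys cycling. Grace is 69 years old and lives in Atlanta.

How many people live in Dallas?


Count in Dallas: 1

1


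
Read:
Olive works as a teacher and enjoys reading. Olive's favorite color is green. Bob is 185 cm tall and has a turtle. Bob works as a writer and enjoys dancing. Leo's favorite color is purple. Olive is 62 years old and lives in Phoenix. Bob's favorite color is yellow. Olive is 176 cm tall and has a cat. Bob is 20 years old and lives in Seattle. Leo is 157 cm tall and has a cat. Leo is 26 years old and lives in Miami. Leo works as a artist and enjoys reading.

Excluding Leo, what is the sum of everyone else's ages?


Sum (excluding Leo): 82

82


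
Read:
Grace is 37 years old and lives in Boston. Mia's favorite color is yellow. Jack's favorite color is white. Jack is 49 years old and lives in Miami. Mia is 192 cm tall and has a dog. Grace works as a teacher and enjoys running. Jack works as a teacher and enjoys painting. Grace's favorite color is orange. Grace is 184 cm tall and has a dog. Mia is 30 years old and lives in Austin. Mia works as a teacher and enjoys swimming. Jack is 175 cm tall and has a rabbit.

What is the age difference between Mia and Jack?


|30 - 49| = 19

19


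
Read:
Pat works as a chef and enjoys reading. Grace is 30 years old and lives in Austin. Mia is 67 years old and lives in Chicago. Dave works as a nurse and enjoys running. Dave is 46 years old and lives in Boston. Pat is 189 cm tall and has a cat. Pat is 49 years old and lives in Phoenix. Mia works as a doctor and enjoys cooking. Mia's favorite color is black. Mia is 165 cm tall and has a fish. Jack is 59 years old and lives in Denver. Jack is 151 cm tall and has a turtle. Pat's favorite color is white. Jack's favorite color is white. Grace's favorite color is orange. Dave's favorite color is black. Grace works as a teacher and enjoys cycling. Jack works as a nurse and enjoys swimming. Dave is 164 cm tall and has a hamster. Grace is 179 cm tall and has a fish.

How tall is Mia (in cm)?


Mia is 165 cm tall

165


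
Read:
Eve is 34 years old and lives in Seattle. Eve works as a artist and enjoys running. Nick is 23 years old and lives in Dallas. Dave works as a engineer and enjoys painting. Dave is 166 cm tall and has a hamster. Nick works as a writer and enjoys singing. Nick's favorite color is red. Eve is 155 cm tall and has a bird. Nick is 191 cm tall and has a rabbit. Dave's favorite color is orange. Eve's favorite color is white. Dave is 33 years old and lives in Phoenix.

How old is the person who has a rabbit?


Person with rabbit is Nick, age 23

23


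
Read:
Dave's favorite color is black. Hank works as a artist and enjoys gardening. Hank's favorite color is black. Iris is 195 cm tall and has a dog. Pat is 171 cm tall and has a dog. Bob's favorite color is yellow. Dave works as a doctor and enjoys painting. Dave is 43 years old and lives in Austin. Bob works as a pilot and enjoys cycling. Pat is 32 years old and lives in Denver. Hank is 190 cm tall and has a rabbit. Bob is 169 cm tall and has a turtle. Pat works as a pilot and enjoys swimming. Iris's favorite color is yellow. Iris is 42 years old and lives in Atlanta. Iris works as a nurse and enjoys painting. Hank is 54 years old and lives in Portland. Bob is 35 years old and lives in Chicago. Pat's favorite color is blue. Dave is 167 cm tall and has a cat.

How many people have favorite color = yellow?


Count: 2

2


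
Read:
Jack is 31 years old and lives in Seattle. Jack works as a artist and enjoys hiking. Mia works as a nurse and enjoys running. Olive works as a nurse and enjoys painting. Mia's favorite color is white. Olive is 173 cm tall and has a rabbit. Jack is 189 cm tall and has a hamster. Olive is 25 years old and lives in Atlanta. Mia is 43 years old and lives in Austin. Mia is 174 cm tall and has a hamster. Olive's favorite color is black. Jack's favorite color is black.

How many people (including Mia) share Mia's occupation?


Mia is a nurse. Count = 2

2


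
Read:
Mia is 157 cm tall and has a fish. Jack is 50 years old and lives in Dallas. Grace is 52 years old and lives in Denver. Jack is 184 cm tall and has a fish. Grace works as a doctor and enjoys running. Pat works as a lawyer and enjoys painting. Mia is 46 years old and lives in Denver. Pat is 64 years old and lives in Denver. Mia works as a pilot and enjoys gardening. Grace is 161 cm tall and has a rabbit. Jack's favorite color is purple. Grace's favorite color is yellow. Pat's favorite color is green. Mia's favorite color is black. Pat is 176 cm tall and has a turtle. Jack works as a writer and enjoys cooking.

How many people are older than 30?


Filter: 4

4


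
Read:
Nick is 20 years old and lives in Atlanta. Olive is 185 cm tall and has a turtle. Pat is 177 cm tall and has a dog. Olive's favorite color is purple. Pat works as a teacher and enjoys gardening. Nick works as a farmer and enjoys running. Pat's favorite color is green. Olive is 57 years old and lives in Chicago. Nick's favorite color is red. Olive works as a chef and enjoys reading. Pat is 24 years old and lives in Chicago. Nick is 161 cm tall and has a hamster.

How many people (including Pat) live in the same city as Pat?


Pat lives in Chicago. Count = 2

2


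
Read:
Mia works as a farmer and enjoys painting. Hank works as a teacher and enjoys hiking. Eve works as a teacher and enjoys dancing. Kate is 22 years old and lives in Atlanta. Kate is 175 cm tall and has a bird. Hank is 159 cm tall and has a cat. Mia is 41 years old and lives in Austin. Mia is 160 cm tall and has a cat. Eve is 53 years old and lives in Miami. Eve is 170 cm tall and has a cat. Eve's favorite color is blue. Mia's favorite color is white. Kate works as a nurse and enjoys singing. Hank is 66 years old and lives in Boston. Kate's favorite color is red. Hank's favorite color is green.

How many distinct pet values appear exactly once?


Unique pet values: 1

1


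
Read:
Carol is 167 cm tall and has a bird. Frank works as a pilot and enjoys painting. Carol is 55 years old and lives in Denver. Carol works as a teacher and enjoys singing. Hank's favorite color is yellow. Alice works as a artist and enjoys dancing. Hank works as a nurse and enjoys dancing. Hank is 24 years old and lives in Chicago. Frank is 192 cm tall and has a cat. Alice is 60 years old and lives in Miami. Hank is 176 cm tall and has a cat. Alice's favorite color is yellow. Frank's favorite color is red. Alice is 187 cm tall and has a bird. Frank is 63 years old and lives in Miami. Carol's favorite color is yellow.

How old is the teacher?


The teacher is Carol, age 55

55


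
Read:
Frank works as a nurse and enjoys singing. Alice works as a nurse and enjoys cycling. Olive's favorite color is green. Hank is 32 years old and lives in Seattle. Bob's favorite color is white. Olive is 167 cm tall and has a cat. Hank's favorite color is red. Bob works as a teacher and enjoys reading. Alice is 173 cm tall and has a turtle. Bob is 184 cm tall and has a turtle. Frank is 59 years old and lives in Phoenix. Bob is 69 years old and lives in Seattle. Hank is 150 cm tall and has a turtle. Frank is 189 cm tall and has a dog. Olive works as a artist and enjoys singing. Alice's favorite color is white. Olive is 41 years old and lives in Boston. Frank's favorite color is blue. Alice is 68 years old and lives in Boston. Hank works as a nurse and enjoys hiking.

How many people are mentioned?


People: Bob, Alice, Hank, Frank, Olive. Count = 5

5


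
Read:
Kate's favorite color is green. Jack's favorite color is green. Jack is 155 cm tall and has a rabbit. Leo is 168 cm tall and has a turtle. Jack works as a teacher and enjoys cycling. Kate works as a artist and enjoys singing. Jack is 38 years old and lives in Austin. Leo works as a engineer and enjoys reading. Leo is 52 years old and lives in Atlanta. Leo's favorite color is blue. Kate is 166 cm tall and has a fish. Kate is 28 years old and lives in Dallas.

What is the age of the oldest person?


Oldest: Leo at 52

52


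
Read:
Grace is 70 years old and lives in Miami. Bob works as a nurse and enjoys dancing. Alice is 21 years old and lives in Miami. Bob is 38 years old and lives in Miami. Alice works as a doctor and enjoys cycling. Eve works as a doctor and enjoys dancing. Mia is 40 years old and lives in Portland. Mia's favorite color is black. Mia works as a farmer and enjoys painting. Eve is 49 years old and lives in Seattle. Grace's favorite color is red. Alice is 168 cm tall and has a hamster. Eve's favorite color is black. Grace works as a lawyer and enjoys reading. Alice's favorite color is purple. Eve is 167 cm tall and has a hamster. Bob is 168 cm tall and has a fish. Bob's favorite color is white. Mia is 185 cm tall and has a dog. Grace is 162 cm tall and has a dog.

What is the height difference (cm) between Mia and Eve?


|185 - 167| = 18

18


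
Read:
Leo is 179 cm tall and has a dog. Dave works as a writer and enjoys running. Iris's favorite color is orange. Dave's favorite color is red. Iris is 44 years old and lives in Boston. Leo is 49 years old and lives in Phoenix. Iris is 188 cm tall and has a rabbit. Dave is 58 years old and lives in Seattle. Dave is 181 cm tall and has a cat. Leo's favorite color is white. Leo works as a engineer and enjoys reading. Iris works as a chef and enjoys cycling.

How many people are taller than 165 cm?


Taller than 165: 3

3


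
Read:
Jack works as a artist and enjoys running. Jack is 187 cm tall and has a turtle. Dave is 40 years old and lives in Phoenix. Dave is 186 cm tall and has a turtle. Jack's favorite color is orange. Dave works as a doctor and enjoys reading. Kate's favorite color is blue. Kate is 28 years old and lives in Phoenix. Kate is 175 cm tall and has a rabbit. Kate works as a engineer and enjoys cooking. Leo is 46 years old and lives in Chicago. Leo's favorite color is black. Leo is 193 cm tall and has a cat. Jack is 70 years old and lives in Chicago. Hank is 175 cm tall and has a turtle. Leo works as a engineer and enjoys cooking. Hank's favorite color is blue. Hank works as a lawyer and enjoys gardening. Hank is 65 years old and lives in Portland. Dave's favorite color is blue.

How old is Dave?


Dave is 40 years old

40


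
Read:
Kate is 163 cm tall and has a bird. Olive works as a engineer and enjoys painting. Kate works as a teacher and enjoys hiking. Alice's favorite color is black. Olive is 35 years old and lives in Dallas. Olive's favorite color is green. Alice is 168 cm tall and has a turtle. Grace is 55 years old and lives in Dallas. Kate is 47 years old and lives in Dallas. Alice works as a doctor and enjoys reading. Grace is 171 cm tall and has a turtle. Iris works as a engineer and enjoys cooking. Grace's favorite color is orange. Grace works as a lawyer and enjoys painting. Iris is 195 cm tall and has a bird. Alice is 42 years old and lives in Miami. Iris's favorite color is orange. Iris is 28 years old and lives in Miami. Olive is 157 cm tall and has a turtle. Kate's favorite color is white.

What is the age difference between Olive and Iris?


|35 - 28| = 7

7


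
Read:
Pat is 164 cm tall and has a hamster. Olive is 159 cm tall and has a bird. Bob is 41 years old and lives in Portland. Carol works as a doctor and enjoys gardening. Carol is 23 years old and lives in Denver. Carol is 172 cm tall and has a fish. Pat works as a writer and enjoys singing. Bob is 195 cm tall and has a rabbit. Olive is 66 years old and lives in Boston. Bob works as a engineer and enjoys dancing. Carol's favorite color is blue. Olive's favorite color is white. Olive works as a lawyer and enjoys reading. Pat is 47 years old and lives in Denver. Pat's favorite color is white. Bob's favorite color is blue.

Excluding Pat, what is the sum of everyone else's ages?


Sum (excluding Pat): 130

130


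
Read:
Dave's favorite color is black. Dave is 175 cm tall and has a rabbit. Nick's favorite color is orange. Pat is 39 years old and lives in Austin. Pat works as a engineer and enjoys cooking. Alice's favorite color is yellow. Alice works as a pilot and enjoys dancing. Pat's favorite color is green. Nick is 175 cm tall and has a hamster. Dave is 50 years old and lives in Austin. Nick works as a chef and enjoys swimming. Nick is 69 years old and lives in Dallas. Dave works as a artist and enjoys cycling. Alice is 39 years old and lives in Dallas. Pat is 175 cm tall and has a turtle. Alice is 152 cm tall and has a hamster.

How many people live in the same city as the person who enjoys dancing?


Person with hobby dancing is Alice, city Dallas. Count = 2

2


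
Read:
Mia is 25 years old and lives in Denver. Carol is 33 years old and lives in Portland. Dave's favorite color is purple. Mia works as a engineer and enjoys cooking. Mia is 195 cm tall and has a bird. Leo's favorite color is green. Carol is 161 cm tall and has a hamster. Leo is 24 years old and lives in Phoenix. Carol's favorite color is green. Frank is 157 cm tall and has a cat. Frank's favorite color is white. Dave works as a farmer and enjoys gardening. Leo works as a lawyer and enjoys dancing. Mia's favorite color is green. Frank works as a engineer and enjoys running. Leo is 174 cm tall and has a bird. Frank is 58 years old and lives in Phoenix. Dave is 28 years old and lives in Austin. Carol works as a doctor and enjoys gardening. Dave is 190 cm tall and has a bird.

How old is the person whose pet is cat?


Person with pet=cat is Frank, age 58

58


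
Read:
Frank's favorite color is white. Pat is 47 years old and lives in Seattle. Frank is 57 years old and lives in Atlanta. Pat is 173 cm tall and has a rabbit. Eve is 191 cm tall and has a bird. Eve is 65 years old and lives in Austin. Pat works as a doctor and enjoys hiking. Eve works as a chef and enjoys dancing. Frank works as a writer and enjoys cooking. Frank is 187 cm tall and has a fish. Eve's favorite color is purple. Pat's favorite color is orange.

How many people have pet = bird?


Count: 1

1


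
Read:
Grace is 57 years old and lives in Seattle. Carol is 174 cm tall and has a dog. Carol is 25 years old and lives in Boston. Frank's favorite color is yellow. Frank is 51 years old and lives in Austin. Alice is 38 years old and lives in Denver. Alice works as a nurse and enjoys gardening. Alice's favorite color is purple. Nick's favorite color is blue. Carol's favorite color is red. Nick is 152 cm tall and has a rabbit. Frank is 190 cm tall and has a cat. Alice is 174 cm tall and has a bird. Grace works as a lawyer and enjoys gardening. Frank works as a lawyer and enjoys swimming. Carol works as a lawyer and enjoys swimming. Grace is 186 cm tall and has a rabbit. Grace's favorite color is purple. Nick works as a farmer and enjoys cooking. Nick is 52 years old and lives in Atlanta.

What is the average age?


Sum=223, n=5, avg=44.6

44.6


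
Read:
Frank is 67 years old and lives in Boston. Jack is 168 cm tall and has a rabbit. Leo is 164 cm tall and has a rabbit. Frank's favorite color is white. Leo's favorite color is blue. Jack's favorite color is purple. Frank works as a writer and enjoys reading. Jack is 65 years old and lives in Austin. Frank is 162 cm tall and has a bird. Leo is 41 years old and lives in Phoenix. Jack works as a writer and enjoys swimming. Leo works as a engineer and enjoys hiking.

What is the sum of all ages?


65+41+67 = 173

173


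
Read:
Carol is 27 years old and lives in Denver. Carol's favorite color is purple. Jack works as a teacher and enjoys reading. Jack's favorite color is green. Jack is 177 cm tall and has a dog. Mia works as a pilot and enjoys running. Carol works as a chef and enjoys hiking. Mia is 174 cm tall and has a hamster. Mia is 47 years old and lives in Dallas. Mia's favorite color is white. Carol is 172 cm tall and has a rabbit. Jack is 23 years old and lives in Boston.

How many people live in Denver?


Count in Denver: 1

1


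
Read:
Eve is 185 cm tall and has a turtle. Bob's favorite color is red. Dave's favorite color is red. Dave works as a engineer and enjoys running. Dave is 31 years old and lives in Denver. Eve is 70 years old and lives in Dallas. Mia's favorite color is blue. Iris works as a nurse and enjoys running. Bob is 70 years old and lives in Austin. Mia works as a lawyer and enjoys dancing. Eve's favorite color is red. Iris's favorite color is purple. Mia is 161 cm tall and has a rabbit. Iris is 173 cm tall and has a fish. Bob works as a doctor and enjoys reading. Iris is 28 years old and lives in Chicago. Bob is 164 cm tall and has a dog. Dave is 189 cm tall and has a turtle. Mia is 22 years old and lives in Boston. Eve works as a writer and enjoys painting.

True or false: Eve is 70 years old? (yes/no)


Eve is actually 70. yes

yes


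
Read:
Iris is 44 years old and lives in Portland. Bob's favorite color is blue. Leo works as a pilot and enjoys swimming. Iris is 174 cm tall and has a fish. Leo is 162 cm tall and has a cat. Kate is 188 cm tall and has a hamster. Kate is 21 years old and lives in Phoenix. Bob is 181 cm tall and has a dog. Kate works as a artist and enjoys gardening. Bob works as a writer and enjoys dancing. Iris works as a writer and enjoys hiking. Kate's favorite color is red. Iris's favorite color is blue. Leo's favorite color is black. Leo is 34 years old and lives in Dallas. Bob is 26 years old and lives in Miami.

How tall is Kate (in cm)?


Kate is 188 cm tall

188


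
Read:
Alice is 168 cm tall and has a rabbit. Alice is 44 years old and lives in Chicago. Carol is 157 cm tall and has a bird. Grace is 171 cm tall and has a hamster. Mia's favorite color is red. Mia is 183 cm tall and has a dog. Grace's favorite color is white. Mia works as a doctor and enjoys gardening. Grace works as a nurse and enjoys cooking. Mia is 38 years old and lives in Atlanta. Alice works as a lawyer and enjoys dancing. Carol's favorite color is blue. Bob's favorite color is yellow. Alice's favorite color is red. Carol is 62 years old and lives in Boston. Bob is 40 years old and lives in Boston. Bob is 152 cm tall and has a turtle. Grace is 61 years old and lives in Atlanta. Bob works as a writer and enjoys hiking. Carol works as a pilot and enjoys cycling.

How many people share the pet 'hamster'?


Count: 1

1


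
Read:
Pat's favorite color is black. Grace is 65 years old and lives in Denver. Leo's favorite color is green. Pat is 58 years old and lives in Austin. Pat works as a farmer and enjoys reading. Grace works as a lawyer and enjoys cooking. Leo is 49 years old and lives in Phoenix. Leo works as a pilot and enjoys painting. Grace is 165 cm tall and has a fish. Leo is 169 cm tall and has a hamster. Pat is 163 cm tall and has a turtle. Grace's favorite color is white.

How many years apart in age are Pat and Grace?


58 vs 65, diff = 7

7
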